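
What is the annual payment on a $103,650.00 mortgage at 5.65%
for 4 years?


Formula: PMT = PV * r / (1 - (1+r)^(-n))
Denominator: 1 - (1 + 0.0565)^(-4) = 0.197358
Numerator: $103,650.00 * 0.0565 = 5856.225
PMT = 5856.225 / 0.197358 = $29,673.14

$29,673.14


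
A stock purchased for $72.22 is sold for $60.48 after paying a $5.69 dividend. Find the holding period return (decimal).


Formula: HPR = (P1 - P0 + D) / P0
Gain: $60.48 - $72.22 + $5.69 = -$6.05
HPR = -$6.05 / $72.22 = -0.0838

-0.0838


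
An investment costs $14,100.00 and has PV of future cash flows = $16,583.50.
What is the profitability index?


Formula: PI = PV(cash flows) / initial investment
Substituting: PI = $16,583.50 / $14,100.00
PI = 1.1761

1.1761


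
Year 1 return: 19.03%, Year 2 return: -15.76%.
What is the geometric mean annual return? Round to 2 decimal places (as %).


Formula: Geometric mean = ((1+r1)*(1+r2))^(1/2) - 1
Product: (1 + 0.1903) * (1 + -0.1576) = 1.1903 * 0.8424 = 1.002709
Square root: 1.002709^0.5 = 1.001353
Geometric mean = 1.001353 - 1 = 0.001353
As percentage: 0.14%

0.14%


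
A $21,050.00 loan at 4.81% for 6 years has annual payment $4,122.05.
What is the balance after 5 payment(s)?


Formula: Balance = PV*(1+r)^k - PMT*((1+r)^k - 1)/r
Growth: (1 + 0.0481)^5 = 1.264776
Accumulated factor: ((1+r)^k - 1)/r = 5.504698
Balance = $21,050.00 * 1.264776 - $4,122.05 * 5.504698
Balance = $3,932.89

$3,932.89


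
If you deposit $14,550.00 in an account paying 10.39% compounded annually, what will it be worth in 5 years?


Formula: FV = P * (1 + r)^n
Substituting: FV = $14,550.00 * (1 + 0.1039)^5
Growth factor: (1.1039)^5 = 1.639263
FV = $14,550.00 * 1.639263 = $23,851.28

$23,851.28


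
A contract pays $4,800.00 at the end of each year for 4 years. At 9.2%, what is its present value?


Formula: PV = PMT * (1 - (1+r)^(-n)) / r
Discount factor: (1 + 0.092)^(-4) = 0.70325
Bracket: 1 - 0.70325 = 0.29675
PV = $4,800.00 * 0.29675 / 0.092 = $15,482.63

$15,482.63


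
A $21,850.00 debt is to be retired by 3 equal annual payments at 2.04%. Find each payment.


Formula: PMT = PV * r / (1 - (1+r)^(-n))
Denominator: 1 - (1 + 0.0204)^(-3) = 0.058785
Numerator: $21,850.00 * 0.0204 = 445.74
PMT = 445.74 / 0.058785 = $7,582.49

$7,582.49


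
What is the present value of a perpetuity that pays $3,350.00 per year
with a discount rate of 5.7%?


Formula: PV = C / r
Substituting: PV = $3,350.00 / 0.057
PV = $58,771.93

$58,771.93


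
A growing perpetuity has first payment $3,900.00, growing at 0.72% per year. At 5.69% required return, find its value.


Formula: PV = C / (r - g)
Spread: r - g = 0.0569 - 0.0072 = 0.0497
Substituting: PV = $3,900.00 / 0.0497
PV = $78,470.82

$78,470.82


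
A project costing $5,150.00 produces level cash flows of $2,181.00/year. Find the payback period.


Formula: Payback = investment / annual cash flow
Substituting: Payback = $5,150.00 / $2,181.00
Payback = 2.3613 years

2.3613 years


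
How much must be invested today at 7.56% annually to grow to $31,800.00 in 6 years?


Formula: PV = FV / (1 + r)^n
Substituting: PV = $31,800.00 / (1 + 0.0756)^6
Discount factor: (1.0756)^6 = 1.548477
PV = $31,800.00 / 1.548477 = $20,536.31

$20,536.31


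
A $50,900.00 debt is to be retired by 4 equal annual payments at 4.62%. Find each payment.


Formula: PMT = PV * r / (1 - (1+r)^(-n))
Denominator: 1 - (1 + 0.0462)^(-4) = 0.165279
Numerator: $50,900.00 * 0.0462 = 2351.58
PMT = 2351.58 / 0.165279 = $14,227.91

$14,227.91


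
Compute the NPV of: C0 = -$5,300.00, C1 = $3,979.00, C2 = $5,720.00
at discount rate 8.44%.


Formula: NPV = C0 + C1/(1+r) + C2/(1+r)^2
Discount C1: $3,979.00 / (1 + 0.0844) = $3,669.31
Discount C2: $5,720.00 / (1 + 0.0844)^2 = $4,864.26
NPV = -$5,300.00 + $3,669.31 + $4,864.26 = $3,233.57

$3,233.57


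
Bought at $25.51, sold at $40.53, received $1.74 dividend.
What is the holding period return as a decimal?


Formula: HPR = (P1 - P0 + D) / P0
Gain: $40.53 - $25.51 + $1.74 = $16.76
HPR = $16.76 / $25.51 = 0.657

0.657


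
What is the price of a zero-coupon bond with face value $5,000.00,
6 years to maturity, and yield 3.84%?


Formula: Price = FV / (1 + r)^n
Substituting: Price = $5,000.00 / (1 + 0.0384)^6
Discount factor: (1.0384)^6 = 1.253684
Price = $5,000.00 / 1.253684 = $3,988.25

$3,988.25


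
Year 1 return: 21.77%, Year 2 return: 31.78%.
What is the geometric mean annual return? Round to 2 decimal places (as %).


Formula: Geometric mean = ((1+r1)*(1+r2))^(1/2) - 1
Product: (1 + 0.2177) * (1 + 0.3178) = 1.2177 * 1.3178 = 1.604685
Square root: 1.604685^0.5 = 1.266762
Geometric mean = 1.266762 - 1 = 0.266762
As percentage: 26.68%

26.68%


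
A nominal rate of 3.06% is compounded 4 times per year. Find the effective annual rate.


Formula: EAR = (1 + r/m)^m - 1
Period rate: r/m = 0.0306 / 4 = 0.00765
Compounding: (1 + 0.00765)^4 = 1.030953
EAR = 1.030953 - 1 = 0.030953

0.030953


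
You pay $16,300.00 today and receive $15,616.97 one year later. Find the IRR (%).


Formula: IRR = C1/C0 - 1
Substituting: IRR = $15,616.97 / $16,300.00 - 1
Ratio: 0.958096 - 1 = -0.041904
IRR = -4.1904%

-4.1904%


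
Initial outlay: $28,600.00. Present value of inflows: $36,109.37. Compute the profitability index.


Formula: PI = PV(cash flows) / initial investment
Substituting: PI = $36,109.37 / $28,600.00
PI = 1.2626

1.2626


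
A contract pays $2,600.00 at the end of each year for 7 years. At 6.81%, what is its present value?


Formula: PV = PMT * (1 - (1+r)^(-n)) / r
Discount factor: (1 + 0.0681)^(-7) = 0.630546
Bracket: 1 - 0.630546 = 0.369454
PV = $2,600.00 * 0.369454 / 0.0681 = $14,105.45

$14,105.45


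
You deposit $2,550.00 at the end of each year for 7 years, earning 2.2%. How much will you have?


Formula: FV = PMT * ((1+r)^n - 1) / r
Growth factor: (1 + 0.022)^7 = 1.164545
Numerator: 1.164545 - 1 = 0.164545
FV = $2,550.00 * 0.164545 / 0.022 = $19,072.26

$19,072.26


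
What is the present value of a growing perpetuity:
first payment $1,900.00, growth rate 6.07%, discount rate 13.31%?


Formula: PV = C / (r - g)
Spread: r - g = 0.1331 - 0.0607 = 0.0724
Substituting: PV = $1,900.00 / 0.0724
PV = $26,243.09

$26,243.09


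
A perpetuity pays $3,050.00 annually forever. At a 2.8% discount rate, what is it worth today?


Formula: PV = C / r
Substituting: PV = $3,050.00 / 0.028
PV = $108,928.57

$108,928.57


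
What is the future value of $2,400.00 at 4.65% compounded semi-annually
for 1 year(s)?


Formula: FV = P * (1 + r/m)^(m*t)
Period rate: r/m = 0.0465 / 2 = 0.02325
Total periods: m*t = 2 * 1 = 2
Growth factor: (1 + 0.02325)^2 = 1.047041
FV = $2,400.00 * 1.047041 = $2,512.90

$2,512.90


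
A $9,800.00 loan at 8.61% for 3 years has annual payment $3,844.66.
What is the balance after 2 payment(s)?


Formula: Balance = PV*(1+r)^k - PMT*((1+r)^k - 1)/r
Growth: (1 + 0.0861)^2 = 1.179613
Accumulated factor: ((1+r)^k - 1)/r = 2.0861
Balance = $9,800.00 * 1.179613 - $3,844.66 * 2.0861
Balance = $3,539.86

$3,539.86


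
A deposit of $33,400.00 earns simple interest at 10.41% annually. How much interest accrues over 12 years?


Formula: I = P * r * t
Substituting: I = $33,400.00 * 0.1041 * 12
Step: I = $33,400.00 * 1.2492
I = $41,723.28

$41,723.28


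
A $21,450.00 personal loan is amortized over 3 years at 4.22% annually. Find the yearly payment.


Formula: PMT = PV * r / (1 - (1+r)^(-n))
Denominator: 1 - (1 + 0.0422)^(-3) = 0.116622
Numerator: $21,450.00 * 0.0422 = 905.19
PMT = 905.19 / 0.116622 = $7,761.77

$7,761.77


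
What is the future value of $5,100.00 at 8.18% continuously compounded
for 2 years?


Formula: FV = P * e^(r*t)
Exponent: r*t = 0.0818 * 2 = 0.1636
e^(0.1636) = 1.177743
FV = $5,100.00 * 1.177743 = $6,006.49

$6,006.49


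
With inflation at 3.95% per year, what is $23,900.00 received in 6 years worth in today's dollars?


Formula: Real value = nominal / (1 + inflation)^years
Price level: (1 + 0.0395)^6 = 1.261673
Real value = $23,900.00 / 1.261673 = $18,943.10

$18,943.10


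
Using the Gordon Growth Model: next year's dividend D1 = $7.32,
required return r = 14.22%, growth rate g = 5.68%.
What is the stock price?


Formula: P = D1 / (r - g)
Spread: r - g = 0.1422 - 0.0568 = 0.0854
Substituting: P = $7.32 / 0.0854
P = $85.71

$85.71


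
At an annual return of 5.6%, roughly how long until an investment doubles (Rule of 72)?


Formula: Years ≈ 72 / r
Substituting: Years ≈ 72 / 5.6
Years ≈ 12.9

12.9 years


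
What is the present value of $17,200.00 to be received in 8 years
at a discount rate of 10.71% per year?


Formula: PV = FV / (1 + r)^n
Substituting: PV = $17,200.00 / (1 + 0.1071)^8
Discount factor: (1.1071)^8 = 2.256809
PV = $17,200.00 / 2.256809 = $7,621.38

$7,621.38


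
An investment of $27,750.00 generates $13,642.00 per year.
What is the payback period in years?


Formula: Payback = investment / annual cash flow
Substituting: Payback = $27,750.00 / $13,642.00
Payback = 2.0342 years

2.0342 years


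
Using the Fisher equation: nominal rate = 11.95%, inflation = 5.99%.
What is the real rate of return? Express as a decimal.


Formula: (1 + r_real) = (1 + r_nom) / (1 + inflation)
Substituting: (1 + r_real) = 1.1195 / 1.0599
(1 + r_real) = 1.056232
r_real = 1.056232 - 1 = 0.056232

0.056232


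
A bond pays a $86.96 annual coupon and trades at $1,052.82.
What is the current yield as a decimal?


Formula: Current yield = annual coupon / price
Substituting: CY = $86.96 / $1,052.82
CY = 0.082597

0.082597


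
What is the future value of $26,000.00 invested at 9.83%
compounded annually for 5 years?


Formula: FV = P * (1 + r)^n
Substituting: FV = $26,000.00 * (1 + 0.0983)^5
Growth factor: (1.0983)^5 = 1.598104
FV = $26,000.00 * 1.598104 = $41,550.69

$41,550.69


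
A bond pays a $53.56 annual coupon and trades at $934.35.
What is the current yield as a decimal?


Formula: Current yield = annual coupon / price
Substituting: CY = $53.56 / $934.35
CY = 0.057323

0.057323


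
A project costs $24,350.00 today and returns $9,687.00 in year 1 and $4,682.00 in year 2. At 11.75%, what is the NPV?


Formula: NPV = C0 + C1/(1+r) + C2/(1+r)^2
Discount C1: $9,687.00 / (1 + 0.1175) = $8,668.46
Discount C2: $4,682.00 / (1 + 0.1175)^2 = $3,749.18
NPV = -$24,350.00 + $8,668.46 + $3,749.18 = -$11,932.36

-$11,932.36


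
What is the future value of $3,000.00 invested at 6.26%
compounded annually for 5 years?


Formula: FV = P * (1 + r)^n
Substituting: FV = $3,000.00 * (1 + 0.0626)^5
Growth factor: (1.0626)^5 = 1.354718
FV = $3,000.00 * 1.354718 = $4,064.16

$4,064.16


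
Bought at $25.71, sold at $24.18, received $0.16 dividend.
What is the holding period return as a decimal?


Formula: HPR = (P1 - P0 + D) / P0
Gain: $24.18 - $25.71 + $0.16 = -$1.37
HPR = -$1.37 / $25.71 = -0.0533

-0.0533


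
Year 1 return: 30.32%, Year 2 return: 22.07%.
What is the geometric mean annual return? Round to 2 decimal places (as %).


Formula: Geometric mean = ((1+r1)*(1+r2))^(1/2) - 1
Product: (1 + 0.3032) * (1 + 0.2207) = 1.3032 * 1.2207 = 1.590816
Square root: 1.590816^0.5 = 1.261276
Geometric mean = 1.261276 - 1 = 0.261276
As percentage: 26.13%

26.13%


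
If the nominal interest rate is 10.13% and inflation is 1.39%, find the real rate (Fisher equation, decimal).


Formula: (1 + r_real) = (1 + r_nom) / (1 + inflation)
Substituting: (1 + r_real) = 1.1013 / 1.0139
(1 + r_real) = 1.086202
r_real = 1.086202 - 1 = 0.086202

0.086202


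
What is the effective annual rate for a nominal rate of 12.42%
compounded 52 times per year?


Formula: EAR = (1 + r/m)^m - 1
Period rate: r/m = 0.1242 / 52 = 0.002388
Compounding: (1 + 0.002388)^52 = 1.132075
EAR = 1.132075 - 1 = 0.132075

0.132075


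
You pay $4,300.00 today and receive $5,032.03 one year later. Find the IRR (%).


Formula: IRR = C1/C0 - 1
Substituting: IRR = $5,032.03 / $4,300.00 - 1
Ratio: 1.17024 - 1 = 0.17024
IRR = 17.024%

17.024%


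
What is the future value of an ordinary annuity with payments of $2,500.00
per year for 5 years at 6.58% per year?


Formula: FV = PMT * ((1+r)^n - 1) / r
Growth factor: (1 + 0.0658)^5 = 1.37524
Numerator: 1.37524 - 1 = 0.37524
FV = $2,500.00 * 0.37524 / 0.0658 = $14,256.85

$14,256.85


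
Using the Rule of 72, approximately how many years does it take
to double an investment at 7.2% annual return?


Formula: Years ≈ 72 / r
Substituting: Years ≈ 72 / 7.2
Years ≈ 10.0

10.0 years


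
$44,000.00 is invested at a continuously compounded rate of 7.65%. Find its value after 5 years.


Formula: FV = P * e^(r*t)
Exponent: r*t = 0.0765 * 5 = 0.3825
e^(0.3825) = 1.465945
FV = $44,000.00 * 1.465945 = $64,501.57

$64,501.57


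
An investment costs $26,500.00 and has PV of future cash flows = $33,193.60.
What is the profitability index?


Formula: PI = PV(cash flows) / initial investment
Substituting: PI = $33,193.60 / $26,500.00
PI = 1.2526

1.2526


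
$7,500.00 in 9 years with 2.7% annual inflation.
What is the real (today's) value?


Formula: Real value = nominal / (1 + inflation)^years
Price level: (1 + 0.027)^9 = 1.270966
Real value = $7,500.00 / 1.270966 = $5,901.02

$5,901.02


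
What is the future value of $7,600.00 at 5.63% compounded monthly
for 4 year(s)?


Formula: FV = P * (1 + r/m)^(m*t)
Period rate: r/m = 0.0563 / 12 = 0.004692
Total periods: m*t = 12 * 4 = 48
Growth factor: (1 + 0.004692)^48 = 1.251914
FV = $7,600.00 * 1.251914 = $9,514.54

$9,514.54


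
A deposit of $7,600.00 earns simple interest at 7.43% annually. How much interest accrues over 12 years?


Formula: I = P * r * t
Substituting: I = $7,600.00 * 0.0743 * 12
Step: I = $7,600.00 * 0.8916
I = $6,776.16

$6,776.16


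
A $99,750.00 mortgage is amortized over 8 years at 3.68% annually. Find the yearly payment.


Formula: PMT = PV * r / (1 - (1+r)^(-n))
Denominator: 1 - (1 + 0.0368)^(-8) = 0.251072
Numerator: $99,750.00 * 0.0368 = 3670.8
PMT = 3670.8 / 0.251072 = $14,620.51

$14,620.51


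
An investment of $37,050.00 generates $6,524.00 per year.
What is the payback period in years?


Formula: Payback = investment / annual cash flow
Substituting: Payback = $37,050.00 / $6,524.00
Payback = 5.679 years

5.679 years


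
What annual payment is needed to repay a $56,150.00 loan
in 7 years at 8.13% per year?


Formula: PMT = PV * r / (1 - (1+r)^(-n))
Denominator: 1 - (1 + 0.0813)^(-7) = 0.421402
Numerator: $56,150.00 * 0.0813 = 4564.995
PMT = 4564.995 / 0.421402 = $10,832.86

$10,832.86


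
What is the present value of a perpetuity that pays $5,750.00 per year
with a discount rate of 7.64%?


Formula: PV = C / r
Substituting: PV = $5,750.00 / 0.0764
PV = $75,261.78

$75,261.78


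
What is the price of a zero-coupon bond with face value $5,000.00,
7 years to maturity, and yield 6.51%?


Formula: Price = FV / (1 + r)^n
Substituting: Price = $5,000.00 / (1 + 0.0651)^7
Discount factor: (1.0651)^7 = 1.555008
Price = $5,000.00 / 1.555008 = $3,215.42

$3,215.42


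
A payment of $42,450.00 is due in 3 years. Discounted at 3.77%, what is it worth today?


Formula: PV = FV / (1 + r)^n
Substituting: PV = $42,450.00 / (1 + 0.0377)^3
Discount factor: (1.0377)^3 = 1.117417
PV = $42,450.00 / 1.117417 = $37,989.38

$37,989.38


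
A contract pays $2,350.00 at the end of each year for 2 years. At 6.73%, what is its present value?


Formula: PV = PMT * (1 - (1+r)^(-n)) / r
Discount factor: (1 + 0.0673)^(-2) = 0.877863
Bracket: 1 - 0.877863 = 0.122137
PV = $2,350.00 * 0.122137 / 0.0673 = $4,264.80

$4,264.80


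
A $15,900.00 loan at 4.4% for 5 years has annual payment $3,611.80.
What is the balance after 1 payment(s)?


Formula: Balance = PV*(1+r)^k - PMT*((1+r)^k - 1)/r
Growth: (1 + 0.044)^1 = 1.044
Accumulated factor: ((1+r)^k - 1)/r = 1.0
Balance = $15,900.00 * 1.044 - $3,611.80 * 1.0
Balance = $12,987.80

$12,987.80


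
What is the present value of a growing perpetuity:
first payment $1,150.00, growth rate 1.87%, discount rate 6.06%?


Formula: PV = C / (r - g)
Spread: r - g = 0.0606 - 0.0187 = 0.0419
Substituting: PV = $1,150.00 / 0.0419
PV = $27,446.30

$27,446.30


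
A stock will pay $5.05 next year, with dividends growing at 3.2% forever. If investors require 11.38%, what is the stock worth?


Formula: P = D1 / (r - g)
Spread: r - g = 0.1138 - 0.032 = 0.0818
Substituting: P = $5.05 / 0.0818
P = $61.74

$61.74


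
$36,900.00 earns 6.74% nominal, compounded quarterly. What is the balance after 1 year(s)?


Formula: FV = P * (1 + r/m)^(m*t)
Period rate: r/m = 0.0674 / 4 = 0.01685
Total periods: m*t = 4 * 1 = 4
Growth factor: (1 + 0.01685)^4 = 1.069123
FV = $36,900.00 * 1.069123 = $39,450.63

$39,450.63


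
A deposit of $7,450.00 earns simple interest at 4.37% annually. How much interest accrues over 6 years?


Formula: I = P * r * t
Substituting: I = $7,450.00 * 0.0437 * 6
Step: I = $7,450.00 * 0.2622
I = $1,953.39

$1,953.39


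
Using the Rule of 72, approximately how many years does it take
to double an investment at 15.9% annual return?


Formula: Years ≈ 72 / r
Substituting: Years ≈ 72 / 15.9
Years ≈ 4.5

4.5 years


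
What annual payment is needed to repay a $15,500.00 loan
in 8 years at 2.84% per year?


Formula: PMT = PV * r / (1 - (1+r)^(-n))
Denominator: 1 - (1 + 0.0284)^(-8) = 0.200712
Numerator: $15,500.00 * 0.0284 = 440.2
PMT = 440.2 / 0.200712 = $2,193.20

$2,193.20


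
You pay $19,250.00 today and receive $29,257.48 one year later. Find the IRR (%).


Formula: IRR = C1/C0 - 1
Substituting: IRR = $29,257.48 / $19,250.00 - 1
Ratio: 1.519869 - 1 = 0.519869
IRR = 51.9869%

51.9869%


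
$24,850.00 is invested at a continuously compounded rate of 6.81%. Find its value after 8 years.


Formula: FV = P * e^(r*t)
Exponent: r*t = 0.0681 * 8 = 0.5448
e^(0.5448) = 1.724263
FV = $24,850.00 * 1.724263 = $42,847.95

$42,847.95


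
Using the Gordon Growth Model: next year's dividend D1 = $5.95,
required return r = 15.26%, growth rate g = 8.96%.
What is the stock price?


Formula: P = D1 / (r - g)
Spread: r - g = 0.1526 - 0.0896 = 0.063
Substituting: P = $5.95 / 0.063
P = $94.44

$94.44


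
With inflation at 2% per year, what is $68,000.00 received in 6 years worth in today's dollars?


Formula: Real value = nominal / (1 + inflation)^years
Price level: (1 + 0.02)^6 = 1.126162
Real value = $68,000.00 / 1.126162 = $60,382.05

$60,382.05


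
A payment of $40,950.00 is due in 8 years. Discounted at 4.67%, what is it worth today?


Formula: PV = FV / (1 + r)^n
Substituting: PV = $40,950.00 / (1 + 0.0467)^8
Discount factor: (1.0467)^8 = 1.440714
PV = $40,950.00 / 1.440714 = $28,423.41

$28,423.41


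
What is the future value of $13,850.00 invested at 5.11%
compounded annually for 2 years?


Formula: FV = P * (1 + r)^n
Substituting: FV = $13,850.00 * (1 + 0.0511)^2
Growth factor: (1.0511)^2 = 1.104811
FV = $13,850.00 * 1.104811 = $15,301.64

$15,301.64


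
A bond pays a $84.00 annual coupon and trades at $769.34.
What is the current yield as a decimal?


Formula: Current yield = annual coupon / price
Substituting: CY = $84.00 / $769.34
CY = 0.109184

0.109184


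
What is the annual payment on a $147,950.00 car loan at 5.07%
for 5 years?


Formula: PMT = PV * r / (1 - (1+r)^(-n))
Denominator: 1 - (1 + 0.0507)^(-5) = 0.21908
Numerator: $147,950.00 * 0.0507 = 7501.065
PMT = 7501.065 / 0.21908 = $34,238.87

$34,238.87


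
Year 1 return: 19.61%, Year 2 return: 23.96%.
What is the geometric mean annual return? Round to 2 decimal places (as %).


Formula: Geometric mean = ((1+r1)*(1+r2))^(1/2) - 1
Product: (1 + 0.1961) * (1 + 0.2396) = 1.1961 * 1.2396 = 1.482686
Square root: 1.482686^0.5 = 1.217656
Geometric mean = 1.217656 - 1 = 0.217656
As percentage: 21.77%

21.77%


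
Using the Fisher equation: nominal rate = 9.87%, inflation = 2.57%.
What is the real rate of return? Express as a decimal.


Formula: (1 + r_real) = (1 + r_nom) / (1 + inflation)
Substituting: (1 + r_real) = 1.0987 / 1.0257
(1 + r_real) = 1.071171
r_real = 1.071171 - 1 = 0.071171

0.071171


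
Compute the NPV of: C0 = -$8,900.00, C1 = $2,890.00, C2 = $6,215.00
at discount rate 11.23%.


Formula: NPV = C0 + C1/(1+r) + C2/(1+r)^2
Discount C1: $2,890.00 / (1 + 0.1123) = $2,598.22
Discount C2: $6,215.00 / (1 + 0.1123)^2 = $5,023.39
NPV = -$8,900.00 + $2,598.22 + $5,023.39 = -$1,278.39

-$1,278.39


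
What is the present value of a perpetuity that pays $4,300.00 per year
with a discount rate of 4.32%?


Formula: PV = C / r
Substituting: PV = $4,300.00 / 0.0432
PV = $99,537.04

$99,537.04


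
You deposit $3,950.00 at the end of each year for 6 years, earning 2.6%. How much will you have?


Formula: FV = PMT * ((1+r)^n - 1) / r
Growth factor: (1 + 0.026)^6 = 1.166498
Numerator: 1.166498 - 1 = 0.166498
FV = $3,950.00 * 0.166498 / 0.026 = $25,294.96

$25,294.96


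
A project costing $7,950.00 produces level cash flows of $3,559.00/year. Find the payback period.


Formula: Payback = investment / annual cash flow
Substituting: Payback = $7,950.00 / $3,559.00
Payback = 2.2338 years

2.2338 years


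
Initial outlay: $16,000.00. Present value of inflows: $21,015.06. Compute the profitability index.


Formula: PI = PV(cash flows) / initial investment
Substituting: PI = $21,015.06 / $16,000.00
PI = 1.3134

1.3134


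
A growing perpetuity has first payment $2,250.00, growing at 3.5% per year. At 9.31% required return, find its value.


Formula: PV = C / (r - g)
Spread: r - g = 0.0931 - 0.035 = 0.0581
Substituting: PV = $2,250.00 / 0.0581
PV = $38,726.33

$38,726.33


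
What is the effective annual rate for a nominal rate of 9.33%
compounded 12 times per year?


Formula: EAR = (1 + r/m)^m - 1
Period rate: r/m = 0.0933 / 12 = 0.007775
Compounding: (1 + 0.007775)^12 = 1.097395
EAR = 1.097395 - 1 = 0.097395

0.097395


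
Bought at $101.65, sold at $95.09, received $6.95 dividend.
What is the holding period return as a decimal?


Formula: HPR = (P1 - P0 + D) / P0
Gain: $95.09 - $101.65 + $6.95 = $0.39
HPR = $0.39 / $101.65 = 0.0038

0.0038


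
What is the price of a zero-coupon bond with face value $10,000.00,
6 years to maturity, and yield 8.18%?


Formula: Price = FV / (1 + r)^n
Substituting: Price = $10,000.00 / (1 + 0.0818)^6
Discount factor: (1.0818)^6 = 1.602809
Price = $10,000.00 / 1.602809 = $6,239.05

$6,239.05


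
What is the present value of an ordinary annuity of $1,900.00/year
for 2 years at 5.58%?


Formula: PV = PMT * (1 - (1+r)^(-n)) / r
Discount factor: (1 + 0.0558)^(-2) = 0.897091
Bracket: 1 - 0.897091 = 0.102909
PV = $1,900.00 * 0.102909 / 0.0558 = $3,504.06

$3,504.06


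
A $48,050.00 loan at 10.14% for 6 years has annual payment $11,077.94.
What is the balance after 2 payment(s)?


Formula: Balance = PV*(1+r)^k - PMT*((1+r)^k - 1)/r
Growth: (1 + 0.1014)^2 = 1.213082
Accumulated factor: ((1+r)^k - 1)/r = 2.1014
Balance = $48,050.00 * 1.213082 - $11,077.94 * 2.1014
Balance = $35,009.41

$35,009.41


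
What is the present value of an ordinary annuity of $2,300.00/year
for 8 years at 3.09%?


Formula: PV = PMT * (1 - (1+r)^(-n)) / r
Discount factor: (1 + 0.0309)^(-8) = 0.783913
Bracket: 1 - 0.783913 = 0.216087
PV = $2,300.00 * 0.216087 / 0.0309 = $16,084.17

$16,084.17


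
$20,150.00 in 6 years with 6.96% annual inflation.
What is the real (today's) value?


Formula: Real value = nominal / (1 + inflation)^years
Price level: (1 + 0.0696)^6 = 1.497367
Real value = $20,150.00 / 1.497367 = $13,456.95

$13,456.95


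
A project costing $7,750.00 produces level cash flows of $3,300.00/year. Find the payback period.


Formula: Payback = investment / annual cash flow
Substituting: Payback = $7,750.00 / $3,300.00
Payback = 2.3485 years

2.3485 years


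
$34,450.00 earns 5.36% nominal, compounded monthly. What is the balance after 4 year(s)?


Formula: FV = P * (1 + r/m)^(m*t)
Period rate: r/m = 0.0536 / 12 = 0.004467
Total periods: m*t = 12 * 4 = 48
Growth factor: (1 + 0.004467)^48 = 1.238527
FV = $34,450.00 * 1.238527 = $42,667.25

$42,667.25


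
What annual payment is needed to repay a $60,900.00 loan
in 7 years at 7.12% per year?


Formula: PMT = PV * r / (1 - (1+r)^(-n))
Denominator: 1 - (1 + 0.0712)^(-7) = 0.382117
Numerator: $60,900.00 * 0.0712 = 4336.08
PMT = 4336.08 / 0.382117 = $11,347.51

$11,347.51


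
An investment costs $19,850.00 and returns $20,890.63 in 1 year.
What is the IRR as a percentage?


Formula: IRR = C1/C0 - 1
Substituting: IRR = $20,890.63 / $19,850.00 - 1
Ratio: 1.052425 - 1 = 0.052425
IRR = 5.2425%

5.2425%


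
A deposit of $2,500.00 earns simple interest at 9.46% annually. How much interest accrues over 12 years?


Formula: I = P * r * t
Substituting: I = $2,500.00 * 0.0946 * 12
Step: I = $2,500.00 * 1.1352
I = $2,838.00

$2,838.00


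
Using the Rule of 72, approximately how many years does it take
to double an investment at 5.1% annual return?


Formula: Years ≈ 72 / r
Substituting: Years ≈ 72 / 5.1
Years ≈ 14.1

14.1 years


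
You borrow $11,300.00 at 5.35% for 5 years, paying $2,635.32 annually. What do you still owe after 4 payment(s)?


Formula: Balance = PV*(1+r)^k - PMT*((1+r)^k - 1)/r
Growth: (1 + 0.0535)^4 = 1.231794
Accumulated factor: ((1+r)^k - 1)/r = 4.332602
Balance = $11,300.00 * 1.231794 - $2,635.32 * 4.332602
Balance = $2,501.48

$2,501.48


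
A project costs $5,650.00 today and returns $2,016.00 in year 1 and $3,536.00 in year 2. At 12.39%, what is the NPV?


Formula: NPV = C0 + C1/(1+r) + C2/(1+r)^2
Discount C1: $2,016.00 / (1 + 0.1239) = $1,793.75
Discount C2: $3,536.00 / (1 + 0.1239)^2 = $2,799.35
NPV = -$5,650.00 + $1,793.75 + $2,799.35 = -$1,056.90

-$1,056.90


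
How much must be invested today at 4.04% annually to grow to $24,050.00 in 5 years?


Formula: PV = FV / (1 + r)^n
Substituting: PV = $24,050.00 / (1 + 0.0404)^5
Discount factor: (1.0404)^5 = 1.218994
PV = $24,050.00 / 1.218994 = $19,729.38

$19,729.38


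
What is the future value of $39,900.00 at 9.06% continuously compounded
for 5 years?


Formula: FV = P * e^(r*t)
Exponent: r*t = 0.0906 * 5 = 0.453
e^(0.453) = 1.573024
FV = $39,900.00 * 1.573024 = $62,763.67

$62,763.67


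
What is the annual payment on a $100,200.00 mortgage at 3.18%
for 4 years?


Formula: PMT = PV * r / (1 - (1+r)^(-n))
Denominator: 1 - (1 + 0.0318)^(-4) = 0.117697
Numerator: $100,200.00 * 0.0318 = 3186.36
PMT = 3186.36 / 0.117697 = $27,072.64

$27,072.64


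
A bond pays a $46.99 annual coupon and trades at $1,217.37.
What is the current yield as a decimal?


Formula: Current yield = annual coupon / price
Substituting: CY = $46.99 / $1,217.37
CY = 0.0386

0.0386


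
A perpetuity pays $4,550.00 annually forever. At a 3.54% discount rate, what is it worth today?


Formula: PV = C / r
Substituting: PV = $4,550.00 / 0.0354
PV = $128,531.07

$128,531.07


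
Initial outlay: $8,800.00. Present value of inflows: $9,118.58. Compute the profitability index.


Formula: PI = PV(cash flows) / initial investment
Substituting: PI = $9,118.58 / $8,800.00
PI = 1.0362

1.0362


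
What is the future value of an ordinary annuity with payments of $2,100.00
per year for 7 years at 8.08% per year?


Formula: FV = PMT * ((1+r)^n - 1) / r
Growth factor: (1 + 0.0808)^7 = 1.722731
Numerator: 1.722731 - 1 = 0.722731
FV = $2,100.00 * 0.722731 / 0.0808 = $18,783.84

$18,783.84


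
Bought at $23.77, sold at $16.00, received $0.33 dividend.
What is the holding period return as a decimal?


Formula: HPR = (P1 - P0 + D) / P0
Gain: $16.00 - $23.77 + $0.33 = -$7.44
HPR = -$7.44 / $23.77 = -0.313

-0.313


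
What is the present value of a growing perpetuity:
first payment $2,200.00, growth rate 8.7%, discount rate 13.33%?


Formula: PV = C / (r - g)
Spread: r - g = 0.1333 - 0.087 = 0.0463
Substituting: PV = $2,200.00 / 0.0463
PV = $47,516.20

$47,516.20


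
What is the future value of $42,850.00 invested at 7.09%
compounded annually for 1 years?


Formula: FV = P * (1 + r)^n
Substituting: FV = $42,850.00 * (1 + 0.0709)^1
Growth factor: (1.0709)^1 = 1.0709
FV = $42,850.00 * 1.0709 = $45,888.07

$45,888.07


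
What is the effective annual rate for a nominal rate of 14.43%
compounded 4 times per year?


Formula: EAR = (1 + r/m)^m - 1
Period rate: r/m = 0.1443 / 4 = 0.036075
Compounding: (1 + 0.036075)^4 = 1.152298
EAR = 1.152298 - 1 = 0.152298

0.152298


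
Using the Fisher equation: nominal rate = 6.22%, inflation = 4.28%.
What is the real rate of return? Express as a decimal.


Formula: (1 + r_real) = (1 + r_nom) / (1 + inflation)
Substituting: (1 + r_real) = 1.0622 / 1.0428
(1 + r_real) = 1.018604
r_real = 1.018604 - 1 = 0.018604

0.018604


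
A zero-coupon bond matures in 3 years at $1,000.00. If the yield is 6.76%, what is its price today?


Formula: Price = FV / (1 + r)^n
Substituting: Price = $1,000.00 / (1 + 0.0676)^3
Discount factor: (1.0676)^3 = 1.216818
Price = $1,000.00 / 1.216818 = $821.82

$821.82


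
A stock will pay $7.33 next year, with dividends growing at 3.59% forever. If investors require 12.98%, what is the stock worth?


Formula: P = D1 / (r - g)
Spread: r - g = 0.1298 - 0.0359 = 0.0939
Substituting: P = $7.33 / 0.0939
P = $78.06

$78.06


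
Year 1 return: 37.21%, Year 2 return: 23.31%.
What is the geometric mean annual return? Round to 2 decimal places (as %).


Formula: Geometric mean = ((1+r1)*(1+r2))^(1/2) - 1
Product: (1 + 0.3721) * (1 + 0.2331) = 1.3721 * 1.2331 = 1.691937
Square root: 1.691937^0.5 = 1.300745
Geometric mean = 1.300745 - 1 = 0.300745
As percentage: 30.07%

30.07%


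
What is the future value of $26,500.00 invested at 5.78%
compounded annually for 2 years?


Formula: FV = P * (1 + r)^n
Substituting: FV = $26,500.00 * (1 + 0.0578)^2
Growth factor: (1.0578)^2 = 1.118941
FV = $26,500.00 * 1.118941 = $29,651.93

$29,651.93


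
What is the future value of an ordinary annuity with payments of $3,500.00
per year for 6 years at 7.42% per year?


Formula: FV = PMT * ((1+r)^n - 1) / r
Growth factor: (1 + 0.0742)^6 = 1.536423
Numerator: 1.536423 - 1 = 0.536423
FV = $3,500.00 * 0.536423 / 0.0742 = $25,302.99

$25,302.99


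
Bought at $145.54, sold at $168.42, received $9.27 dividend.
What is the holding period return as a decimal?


Formula: HPR = (P1 - P0 + D) / P0
Gain: $168.42 - $145.54 + $9.27 = $32.15
HPR = $32.15 / $145.54 = 0.2209

0.2209


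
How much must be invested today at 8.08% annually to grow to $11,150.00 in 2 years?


Formula: PV = FV / (1 + r)^n
Substituting: PV = $11,150.00 / (1 + 0.0808)^2
Discount factor: (1.0808)^2 = 1.168129
PV = $11,150.00 / 1.168129 = $9,545.18

$9,545.18


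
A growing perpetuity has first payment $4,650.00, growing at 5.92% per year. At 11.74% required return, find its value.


Formula: PV = C / (r - g)
Spread: r - g = 0.1174 - 0.0592 = 0.0582
Substituting: PV = $4,650.00 / 0.0582
PV = $79,896.91

$79,896.91


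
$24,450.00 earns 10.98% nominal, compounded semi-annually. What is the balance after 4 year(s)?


Formula: FV = P * (1 + r/m)^(m*t)
Period rate: r/m = 0.1098 / 2 = 0.0549
Total periods: m*t = 2 * 4 = 8
Growth factor: (1 + 0.0549)^8 = 1.533523
FV = $24,450.00 * 1.533523 = $37,494.64

$37,494.64


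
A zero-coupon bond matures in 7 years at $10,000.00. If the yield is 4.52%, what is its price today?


Formula: Price = FV / (1 + r)^n
Substituting: Price = $10,000.00 / (1 + 0.0452)^7
Discount factor: (1.0452)^7 = 1.362686
Price = $10,000.00 / 1.362686 = $7,338.45

$7,338.45


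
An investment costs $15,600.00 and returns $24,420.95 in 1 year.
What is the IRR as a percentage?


Formula: IRR = C1/C0 - 1
Substituting: IRR = $24,420.95 / $15,600.00 - 1
Ratio: 1.565446 - 1 = 0.565446
IRR = 56.5446%

56.5446%


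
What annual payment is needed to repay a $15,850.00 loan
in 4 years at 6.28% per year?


Formula: PMT = PV * r / (1 - (1+r)^(-n))
Denominator: 1 - (1 + 0.0628)^(-4) = 0.216221
Numerator: $15,850.00 * 0.0628 = 995.38
PMT = 995.38 / 0.216221 = $4,603.54

$4,603.54


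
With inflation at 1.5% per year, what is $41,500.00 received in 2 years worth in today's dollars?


Formula: Real value = nominal / (1 + inflation)^years
Price level: (1 + 0.015)^2 = 1.030225
Real value = $41,500.00 / 1.030225 = $40,282.46

$40,282.46


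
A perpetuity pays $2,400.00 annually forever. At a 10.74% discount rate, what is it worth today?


Formula: PV = C / r
Substituting: PV = $2,400.00 / 0.1074
PV = $22,346.37

$22,346.37


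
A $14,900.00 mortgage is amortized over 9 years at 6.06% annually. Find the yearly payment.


Formula: PMT = PV * r / (1 - (1+r)^(-n))
Denominator: 1 - (1 + 0.0606)^(-9) = 0.411108
Numerator: $14,900.00 * 0.0606 = 902.94
PMT = 902.94 / 0.411108 = $2,196.36

$2,196.36


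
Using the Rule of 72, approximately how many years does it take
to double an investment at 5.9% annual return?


Formula: Years ≈ 72 / r
Substituting: Years ≈ 72 / 5.9
Years ≈ 12.2

12.2 years


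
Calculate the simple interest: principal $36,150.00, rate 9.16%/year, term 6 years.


Formula: I = P * r * t
Substituting: I = $36,150.00 * 0.0916 * 6
Step: I = $36,150.00 * 0.5496
I = $19,868.04

$19,868.04


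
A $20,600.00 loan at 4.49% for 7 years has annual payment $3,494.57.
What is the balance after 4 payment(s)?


Formula: Balance = PV*(1+r)^k - PMT*((1+r)^k - 1)/r
Growth: (1 + 0.0449)^4 = 1.192062
Accumulated factor: ((1+r)^k - 1)/r = 4.277555
Balance = $20,600.00 * 1.192062 - $3,494.57 * 4.277555
Balance = $9,608.27

$9,608.27


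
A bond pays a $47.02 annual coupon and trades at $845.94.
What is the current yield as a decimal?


Formula: Current yield = annual coupon / price
Substituting: CY = $47.02 / $845.94
CY = 0.055583

0.055583


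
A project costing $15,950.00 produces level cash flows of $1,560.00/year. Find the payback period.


Formula: Payback = investment / annual cash flow
Substituting: Payback = $15,950.00 / $1,560.00
Payback = 10.2244 years

10.2244 years


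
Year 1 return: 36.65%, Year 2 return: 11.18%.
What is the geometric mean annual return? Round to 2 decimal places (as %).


Formula: Geometric mean = ((1+r1)*(1+r2))^(1/2) - 1
Product: (1 + 0.3665) * (1 + 0.1118) = 1.3665 * 1.1118 = 1.519275
Square root: 1.519275^0.5 = 1.232589
Geometric mean = 1.232589 - 1 = 0.232589
As percentage: 23.26%

23.26%


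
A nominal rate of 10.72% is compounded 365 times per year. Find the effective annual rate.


Formula: EAR = (1 + r/m)^m - 1
Period rate: r/m = 0.1072 / 365 = 0.000294
Compounding: (1 + 0.000294)^365 = 1.113139
EAR = 1.113139 - 1 = 0.113139

0.113139


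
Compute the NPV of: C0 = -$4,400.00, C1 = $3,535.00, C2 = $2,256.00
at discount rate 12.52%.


Formula: NPV = C0 + C1/(1+r) + C2/(1+r)^2
Discount C1: $3,535.00 / (1 + 0.1252) = $3,141.66
Discount C2: $2,256.00 / (1 + 0.1252)^2 = $1,781.88
NPV = -$4,400.00 + $3,141.66 + $1,781.88 = $523.55

$523.55


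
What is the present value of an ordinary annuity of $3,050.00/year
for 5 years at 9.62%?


Formula: PV = PMT * (1 - (1+r)^(-n)) / r
Discount factor: (1 + 0.0962)^(-5) = 0.631758
Bracket: 1 - 0.631758 = 0.368242
PV = $3,050.00 * 0.368242 / 0.0962 = $11,675.02

$11,675.02


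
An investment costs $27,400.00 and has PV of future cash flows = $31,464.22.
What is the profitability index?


Formula: PI = PV(cash flows) / initial investment
Substituting: PI = $31,464.22 / $27,400.00
PI = 1.1483

1.1483


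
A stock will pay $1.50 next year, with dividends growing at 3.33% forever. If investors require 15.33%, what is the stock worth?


Formula: P = D1 / (r - g)
Spread: r - g = 0.1533 - 0.0333 = 0.12
Substituting: P = $1.50 / 0.12
P = $12.50

$12.50


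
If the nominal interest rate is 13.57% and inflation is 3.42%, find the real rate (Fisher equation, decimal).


Formula: (1 + r_real) = (1 + r_nom) / (1 + inflation)
Substituting: (1 + r_real) = 1.1357 / 1.0342
(1 + r_real) = 1.098143
r_real = 1.098143 - 1 = 0.098143

0.098143


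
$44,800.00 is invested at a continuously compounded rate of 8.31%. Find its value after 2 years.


Formula: FV = P * e^(r*t)
Exponent: r*t = 0.0831 * 2 = 0.1662
e^(0.1662) = 1.180809
FV = $44,800.00 * 1.180809 = $52,900.25

$52,900.25


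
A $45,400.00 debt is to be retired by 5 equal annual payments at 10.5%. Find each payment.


Formula: PMT = PV * r / (1 - (1+r)^(-n))
Denominator: 1 - (1 + 0.105)^(-5) = 0.393
Numerator: $45,400.00 * 0.105 = 4767.0
PMT = 4767.0 / 0.393 = $12,129.77

$12,129.77


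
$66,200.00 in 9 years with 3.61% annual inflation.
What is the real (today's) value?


Formula: Real value = nominal / (1 + inflation)^years
Price level: (1 + 0.0361)^9 = 1.375989
Real value = $66,200.00 / 1.375989 = $48,110.84

$48,110.84


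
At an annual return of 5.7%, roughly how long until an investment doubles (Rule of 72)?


Formula: Years ≈ 72 / r
Substituting: Years ≈ 72 / 5.7
Years ≈ 12.6

12.6 years


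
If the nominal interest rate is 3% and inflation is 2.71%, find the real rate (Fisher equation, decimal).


Formula: (1 + r_real) = (1 + r_nom) / (1 + inflation)
Substituting: (1 + r_real) = 1.03 / 1.0271
(1 + r_real) = 1.002823
r_real = 1.002823 - 1 = 0.002823

0.002823


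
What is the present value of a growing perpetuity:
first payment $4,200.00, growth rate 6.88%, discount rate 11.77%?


Formula: PV = C / (r - g)
Spread: r - g = 0.1177 - 0.0688 = 0.0489
Substituting: PV = $4,200.00 / 0.0489
PV = $85,889.57

$85,889.57


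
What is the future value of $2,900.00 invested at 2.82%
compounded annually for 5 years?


Formula: FV = P * (1 + r)^n
Substituting: FV = $2,900.00 * (1 + 0.0282)^5
Growth factor: (1.0282)^5 = 1.14918
FV = $2,900.00 * 1.14918 = $3,332.62

$3,332.62


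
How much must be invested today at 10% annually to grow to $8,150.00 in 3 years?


Formula: PV = FV / (1 + r)^n
Substituting: PV = $8,150.00 / (1 + 0.1)^3
Discount factor: (1.1)^3 = 1.331
PV = $8,150.00 / 1.331 = $6,123.22

$6,123.22


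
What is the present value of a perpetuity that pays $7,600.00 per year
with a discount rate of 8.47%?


Formula: PV = C / r
Substituting: PV = $7,600.00 / 0.0847
PV = $89,728.45

$89,728.45


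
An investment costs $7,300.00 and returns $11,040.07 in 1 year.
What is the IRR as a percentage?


Formula: IRR = C1/C0 - 1
Substituting: IRR = $11,040.07 / $7,300.00 - 1
Ratio: 1.512338 - 1 = 0.512338
IRR = 51.2338%

51.2338%


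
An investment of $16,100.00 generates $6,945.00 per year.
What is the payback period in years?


Formula: Payback = investment / annual cash flow
Substituting: Payback = $16,100.00 / $6,945.00
Payback = 2.3182 years

2.3182 years


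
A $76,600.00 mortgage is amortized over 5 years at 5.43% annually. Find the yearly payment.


Formula: PMT = PV * r / (1 - (1+r)^(-n))
Denominator: 1 - (1 + 0.0543)^(-5) = 0.232322
Numerator: $76,600.00 * 0.0543 = 4159.38
PMT = 4159.38 / 0.232322 = $17,903.50

$17,903.50


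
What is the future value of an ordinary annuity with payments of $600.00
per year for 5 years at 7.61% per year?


Formula: FV = PMT * ((1+r)^n - 1) / r
Growth factor: (1 + 0.0761)^5 = 1.442989
Numerator: 1.442989 - 1 = 0.442989
FV = $600.00 * 0.442989 / 0.0761 = $3,492.69

$3,492.69


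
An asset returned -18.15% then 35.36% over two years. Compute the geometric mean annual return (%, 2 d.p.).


Formula: Geometric mean = ((1+r1)*(1+r2))^(1/2) - 1
Product: (1 + -0.1815) * (1 + 0.3536) = 0.8185 * 1.3536 = 1.107922
Square root: 1.107922^0.5 = 1.052579
Geometric mean = 1.052579 - 1 = 0.052579
As percentage: 5.26%

5.26%


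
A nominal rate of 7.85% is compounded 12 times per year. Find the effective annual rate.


Formula: EAR = (1 + r/m)^m - 1
Period rate: r/m = 0.0785 / 12 = 0.006542
Compounding: (1 + 0.006542)^12 = 1.081387
EAR = 1.081387 - 1 = 0.081387

0.081387
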